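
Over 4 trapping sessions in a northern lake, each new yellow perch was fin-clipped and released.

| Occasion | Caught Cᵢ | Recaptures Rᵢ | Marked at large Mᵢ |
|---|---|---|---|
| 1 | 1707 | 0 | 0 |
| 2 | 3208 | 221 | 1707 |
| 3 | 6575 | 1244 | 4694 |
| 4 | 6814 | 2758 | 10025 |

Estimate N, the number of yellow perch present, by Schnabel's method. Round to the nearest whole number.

Σ MᵢCᵢ = 0·1707 + 1707·3208 + 4694·6575 + 10025·6814 = 0 + 5476056 + 30863050 + 68310350 = 104649456
Σ Rᵢ = 0 + 221 + 1244 + 2758 = 4223
N̂ = 104649456 / 4223 ≈ 24780.8 → 24781

N ≈ 24,781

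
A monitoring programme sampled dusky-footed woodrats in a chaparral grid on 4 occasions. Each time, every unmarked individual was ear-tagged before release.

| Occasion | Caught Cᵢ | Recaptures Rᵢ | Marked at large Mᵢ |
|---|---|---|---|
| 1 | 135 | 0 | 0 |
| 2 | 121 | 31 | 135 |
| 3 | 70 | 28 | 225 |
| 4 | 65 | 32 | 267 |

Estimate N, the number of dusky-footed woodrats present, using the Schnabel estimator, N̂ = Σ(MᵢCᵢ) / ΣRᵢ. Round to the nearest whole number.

Σ MᵢCᵢ = 0·135 + 135·121 + 225·70 + 267·65 = 0 + 16335 + 15750 + 17355 = 49440
Σ Rᵢ = 0 + 31 + 28 + 32 = 91
N̂ = 49440 / 91 ≈ 543.3 → 543

N ≈ 543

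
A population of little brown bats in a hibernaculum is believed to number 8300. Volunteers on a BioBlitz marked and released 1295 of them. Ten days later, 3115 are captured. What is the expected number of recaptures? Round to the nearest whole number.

expected recaptures ≈ 486

Expected recaptures E[R] = M·C / N.
E[R] = 1295 × 3115 / 8300 = 4033925 / 8300 ≈ 486.0 → 486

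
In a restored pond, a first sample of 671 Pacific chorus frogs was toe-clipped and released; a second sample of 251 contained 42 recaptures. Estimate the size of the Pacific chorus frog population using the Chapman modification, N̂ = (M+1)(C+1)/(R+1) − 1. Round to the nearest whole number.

N̂ = (671+1)(251+1)/(42+1) − 1 = 672·252/43 − 1
= 169344/43 − 1 ≈ 3938.2 − 1 ≈ 3937.2 → 3937

N ≈ 3937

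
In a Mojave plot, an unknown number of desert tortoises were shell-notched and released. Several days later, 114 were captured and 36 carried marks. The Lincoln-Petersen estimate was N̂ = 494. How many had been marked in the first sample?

M = 156

From N = M·C/R: M = N·R / C = 494·36 / 114 = 17784 / 114 = 156.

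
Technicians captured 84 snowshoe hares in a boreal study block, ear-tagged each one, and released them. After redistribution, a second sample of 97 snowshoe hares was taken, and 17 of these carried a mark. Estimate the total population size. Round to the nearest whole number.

N = (84 × 97) / 17 = 8148 / 17 ≈ 479.3 → 479

N ≈ 479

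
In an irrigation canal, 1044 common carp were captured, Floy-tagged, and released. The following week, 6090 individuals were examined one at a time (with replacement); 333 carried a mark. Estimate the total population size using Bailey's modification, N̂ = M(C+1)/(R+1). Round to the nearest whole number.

N̂ = 1044·(6090+1)/(333+1) = 1044·6091/334 = 6359004/334 ≈ 19038.9 → 19039

N ≈ 19,039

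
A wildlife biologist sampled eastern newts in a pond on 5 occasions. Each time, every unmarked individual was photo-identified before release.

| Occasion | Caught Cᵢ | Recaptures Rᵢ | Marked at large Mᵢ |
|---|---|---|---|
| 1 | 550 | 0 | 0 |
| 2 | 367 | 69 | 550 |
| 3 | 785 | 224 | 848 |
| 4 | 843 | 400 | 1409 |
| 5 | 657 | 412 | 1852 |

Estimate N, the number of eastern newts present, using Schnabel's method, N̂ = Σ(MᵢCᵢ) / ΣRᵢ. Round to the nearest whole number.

Σ MᵢCᵢ = 0·550 + 550·367 + 848·785 + 1409·843 + 1852·657 = 0 + 201850 + 665680 + 1187787 + 1216764 = 3272081
Σ Rᵢ = 0 + 69 + 224 + 400 + 412 = 1105
N̂ = 3272081 / 1105 ≈ 2961.2 → 2961

N ≈ 2961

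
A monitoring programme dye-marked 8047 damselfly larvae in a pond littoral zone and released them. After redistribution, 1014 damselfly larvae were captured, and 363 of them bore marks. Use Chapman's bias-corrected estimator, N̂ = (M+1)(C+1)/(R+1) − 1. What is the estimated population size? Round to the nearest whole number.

N ≈ 22,441

N̂ = (8047+1)(1014+1)/(363+1) − 1 = 8048·1015/364 − 1
= 8168720/364 − 1 ≈ 22441.5 − 1 ≈ 22440.5 → 22441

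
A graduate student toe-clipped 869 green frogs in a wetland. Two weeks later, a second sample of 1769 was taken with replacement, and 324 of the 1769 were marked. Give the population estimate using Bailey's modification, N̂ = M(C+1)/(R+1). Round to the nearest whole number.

N̂ = 869·(1769+1)/(324+1) = 869·1770/325 = 1538130/325 ≈ 4732.7 → 4733

N ≈ 4733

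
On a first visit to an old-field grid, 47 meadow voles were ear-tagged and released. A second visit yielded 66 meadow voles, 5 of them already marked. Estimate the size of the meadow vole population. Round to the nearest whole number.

N ≈ 620

If marked individuals mix randomly, R/C ≈ M/N, giving N ≈ M·C/R.
N = (47 × 66) / 5 = 3102 / 5 ≈ 620.4 → 620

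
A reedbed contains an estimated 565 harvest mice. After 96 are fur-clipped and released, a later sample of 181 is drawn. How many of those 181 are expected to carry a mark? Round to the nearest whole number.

expected recaptures ≈ 31

The marked fraction of the population is 96/565, so in a sample of 181 expect C·(M/N) marked.
E[R] = 96 × 181 / 565 = 17376 / 565 ≈ 30.8 → 31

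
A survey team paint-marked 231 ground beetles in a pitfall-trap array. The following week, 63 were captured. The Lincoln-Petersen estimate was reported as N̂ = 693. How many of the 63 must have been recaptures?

R = 21

From N = M·C/R: R = M·C / N = 231·63 / 693 = 14553 / 693 = 21.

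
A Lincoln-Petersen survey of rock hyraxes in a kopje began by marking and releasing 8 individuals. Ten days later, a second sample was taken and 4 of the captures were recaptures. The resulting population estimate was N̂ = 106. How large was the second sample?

C = 53

From N = M·C/R: C = N·R / M = 106·4 / 8 = 424 / 8 = 53.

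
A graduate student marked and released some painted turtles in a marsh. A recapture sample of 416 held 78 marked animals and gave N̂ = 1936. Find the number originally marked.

M = 363

From N = M·C/R: M = N·R / C = 1936·78 / 416 = 151008 / 416 = 363.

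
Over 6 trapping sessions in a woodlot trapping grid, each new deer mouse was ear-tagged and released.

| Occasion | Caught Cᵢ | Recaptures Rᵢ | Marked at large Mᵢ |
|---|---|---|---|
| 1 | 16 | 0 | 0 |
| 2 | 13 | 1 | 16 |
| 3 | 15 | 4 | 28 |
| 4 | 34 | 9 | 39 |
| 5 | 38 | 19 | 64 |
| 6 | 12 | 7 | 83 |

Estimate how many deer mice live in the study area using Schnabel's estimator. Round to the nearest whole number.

Σ MᵢCᵢ = 0·16 + 16·13 + 28·15 + 39·34 + 64·38 + 83·12 = 0 + 208 + 420 + 1326 + 2432 + 996 = 5382
Σ Rᵢ = 0 + 1 + 4 + 9 + 19 + 7 = 40
N̂ = 5382 / 40 ≈ 134.6 → 135

N ≈ 135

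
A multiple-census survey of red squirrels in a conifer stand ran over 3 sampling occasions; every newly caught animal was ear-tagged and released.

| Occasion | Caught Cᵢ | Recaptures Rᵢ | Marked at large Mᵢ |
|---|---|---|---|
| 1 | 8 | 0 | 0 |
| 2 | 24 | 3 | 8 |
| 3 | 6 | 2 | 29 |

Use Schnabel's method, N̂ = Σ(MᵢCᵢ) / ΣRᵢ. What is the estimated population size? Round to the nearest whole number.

N ≈ 73

Σ MᵢCᵢ = 0·8 + 8·24 + 29·6 = 0 + 192 + 174 = 366
Σ Rᵢ = 0 + 3 + 2 = 5
N̂ = 366 / 5 ≈ 73.2 → 73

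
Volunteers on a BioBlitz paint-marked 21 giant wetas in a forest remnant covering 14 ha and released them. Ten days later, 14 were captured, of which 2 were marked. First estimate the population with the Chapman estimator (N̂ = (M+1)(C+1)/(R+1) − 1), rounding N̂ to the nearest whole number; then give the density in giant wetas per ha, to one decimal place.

N̂ = 22·15/3 − 1 = 330/3 − 1 = 109
Density = N̂ / area = 109 / 14 ≈ 7.79 → 7.8 per ha

density ≈ 7.8 giant wetas per ha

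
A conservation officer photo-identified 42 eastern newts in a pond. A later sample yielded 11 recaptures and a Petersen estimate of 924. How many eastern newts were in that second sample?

From N = M·C/R: C = N·R / M = 924·11 / 42 = 10164 / 42 = 242.

C = 242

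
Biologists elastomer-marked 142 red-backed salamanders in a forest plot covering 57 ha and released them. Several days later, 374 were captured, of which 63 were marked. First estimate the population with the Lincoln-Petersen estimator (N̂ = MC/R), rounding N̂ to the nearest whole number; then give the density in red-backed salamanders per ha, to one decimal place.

density ≈ 14.8 red-backed salamanders per ha

N̂ = 142·374/63 = 53108/63 ≈ 843.0 → 843
Density = N̂ / area = 843 / 57 ≈ 14.79 → 14.8 per ha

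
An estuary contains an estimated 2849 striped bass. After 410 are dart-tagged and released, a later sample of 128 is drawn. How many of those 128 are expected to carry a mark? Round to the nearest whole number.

expected recaptures ≈ 18

The marked fraction of the population is 410/2849, so in a sample of 128 expect C·(M/N) marked.
E[R] = 410 × 128 / 2849 = 52480 / 2849 ≈ 18.4 → 18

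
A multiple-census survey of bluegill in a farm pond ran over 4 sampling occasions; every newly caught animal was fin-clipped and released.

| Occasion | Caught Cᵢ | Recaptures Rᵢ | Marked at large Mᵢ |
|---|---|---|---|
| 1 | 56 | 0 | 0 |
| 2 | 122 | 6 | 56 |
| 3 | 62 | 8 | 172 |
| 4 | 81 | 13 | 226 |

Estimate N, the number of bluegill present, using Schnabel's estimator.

N = 1326

Σ MᵢCᵢ = 0·56 + 56·122 + 172·62 + 226·81 = 0 + 6832 + 10664 + 18306 = 35802
Σ Rᵢ = 0 + 6 + 8 + 13 = 27
N̂ = 35802 / 27 = 1326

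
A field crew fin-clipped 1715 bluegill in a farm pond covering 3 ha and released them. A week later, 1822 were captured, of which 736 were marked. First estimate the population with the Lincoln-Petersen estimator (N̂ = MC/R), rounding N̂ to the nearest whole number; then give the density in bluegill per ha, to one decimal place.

density ≈ 1415.3 bluegill per ha

N̂ = 1715·1822/736 = 3124730/736 ≈ 4245.6 → 4246
Density = N̂ / area = 4246 / 3 ≈ 1415.33 → 1415.3 per ha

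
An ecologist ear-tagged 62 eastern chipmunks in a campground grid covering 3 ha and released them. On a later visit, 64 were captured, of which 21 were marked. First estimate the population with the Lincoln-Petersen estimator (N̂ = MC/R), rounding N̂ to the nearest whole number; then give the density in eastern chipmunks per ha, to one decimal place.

N̂ = 62·64/21 = 3968/21 ≈ 189.0 → 189
Density = N̂ / area = 189 / 3 = 63.0 per ha

density ≈ 63.0 eastern chipmunks per ha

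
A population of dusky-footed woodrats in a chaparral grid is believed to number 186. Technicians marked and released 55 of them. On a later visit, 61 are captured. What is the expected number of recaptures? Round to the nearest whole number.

expected recaptures ≈ 18

Expected recaptures E[R] = M·C / N.
E[R] = 55 × 61 / 186 = 3355 / 186 ≈ 18.0 → 18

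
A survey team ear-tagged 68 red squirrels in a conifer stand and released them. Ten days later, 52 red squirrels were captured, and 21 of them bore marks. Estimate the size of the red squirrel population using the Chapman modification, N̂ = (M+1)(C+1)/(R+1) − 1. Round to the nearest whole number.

N̂ = (68+1)(52+1)/(21+1) − 1 = 69·53/22 − 1
= 3657/22 − 1 ≈ 166.2 − 1 ≈ 165.2 → 165

N ≈ 165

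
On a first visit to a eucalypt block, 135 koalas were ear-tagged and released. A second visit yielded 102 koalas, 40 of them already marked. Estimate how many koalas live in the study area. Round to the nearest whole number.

Lincoln-Petersen assumes M/N = R/C, so N = M·C / R.
N = (135 × 102) / 40 = 13770 / 40 ≈ 344.2 → 344

N ≈ 344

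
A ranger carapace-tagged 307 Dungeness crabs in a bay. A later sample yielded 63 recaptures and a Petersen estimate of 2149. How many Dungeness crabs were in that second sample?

C = 441

From N = M·C/R: C = N·R / M = 2149·63 / 307 = 135387 / 307 = 441.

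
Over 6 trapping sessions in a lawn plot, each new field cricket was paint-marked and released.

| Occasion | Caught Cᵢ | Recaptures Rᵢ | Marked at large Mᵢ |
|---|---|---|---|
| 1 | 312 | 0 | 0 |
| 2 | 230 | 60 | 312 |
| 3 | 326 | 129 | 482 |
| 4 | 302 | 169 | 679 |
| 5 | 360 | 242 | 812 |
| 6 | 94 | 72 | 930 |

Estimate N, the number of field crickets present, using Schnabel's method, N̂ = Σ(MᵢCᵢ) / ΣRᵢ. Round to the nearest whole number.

N ≈ 1211

Σ MᵢCᵢ = 0·312 + 312·230 + 482·326 + 679·302 + 812·360 + 930·94 = 0 + 71760 + 157132 + 205058 + 292320 + 87420 = 813690
Σ Rᵢ = 0 + 60 + 129 + 169 + 242 + 72 = 672
N̂ = 813690 / 672 ≈ 1210.8 → 1211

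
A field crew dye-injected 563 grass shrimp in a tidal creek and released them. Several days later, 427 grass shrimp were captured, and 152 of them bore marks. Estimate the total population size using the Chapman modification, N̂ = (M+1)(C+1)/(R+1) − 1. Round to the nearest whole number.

N ≈ 1577

N̂ = (563+1)(427+1)/(152+1) − 1 = 564·428/153 − 1
= 241392/153 − 1 ≈ 1577.7 − 1 ≈ 1576.7 → 1577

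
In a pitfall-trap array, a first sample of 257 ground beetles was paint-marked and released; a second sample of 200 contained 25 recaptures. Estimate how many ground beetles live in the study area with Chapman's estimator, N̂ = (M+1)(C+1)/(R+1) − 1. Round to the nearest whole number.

N̂ = (257+1)(200+1)/(25+1) − 1 = 258·201/26 − 1
= 51858/26 − 1 ≈ 1994.5 − 1 ≈ 1993.5 → 1994

N ≈ 1994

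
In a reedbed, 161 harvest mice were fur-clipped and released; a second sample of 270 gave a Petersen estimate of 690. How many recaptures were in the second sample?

From N = M·C/R: R = M·C / N = 161·270 / 690 = 43470 / 690 = 63.

R = 63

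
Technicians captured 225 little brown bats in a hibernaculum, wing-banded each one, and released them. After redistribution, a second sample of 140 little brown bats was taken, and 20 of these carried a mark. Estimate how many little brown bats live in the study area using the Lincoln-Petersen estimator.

N = (225 × 140) / 20 = 31500 / 20 = 1575

N = 1575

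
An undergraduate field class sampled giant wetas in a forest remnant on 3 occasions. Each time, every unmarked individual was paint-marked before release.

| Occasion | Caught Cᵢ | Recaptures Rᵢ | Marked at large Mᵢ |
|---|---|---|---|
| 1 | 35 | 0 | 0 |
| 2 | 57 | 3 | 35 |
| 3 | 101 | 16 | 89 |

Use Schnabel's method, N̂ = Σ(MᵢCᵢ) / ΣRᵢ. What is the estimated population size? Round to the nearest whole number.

N ≈ 578

Σ MᵢCᵢ = 0·35 + 35·57 + 89·101 = 0 + 1995 + 8989 = 10984
Σ Rᵢ = 0 + 3 + 16 = 19
N̂ = 10984 / 19 ≈ 578.1 → 578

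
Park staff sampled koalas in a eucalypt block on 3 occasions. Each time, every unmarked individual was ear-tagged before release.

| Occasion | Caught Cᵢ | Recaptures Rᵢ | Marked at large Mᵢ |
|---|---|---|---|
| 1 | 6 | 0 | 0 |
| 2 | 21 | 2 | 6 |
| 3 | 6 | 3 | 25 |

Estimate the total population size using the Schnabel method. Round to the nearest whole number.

N ≈ 55

Σ MᵢCᵢ = 0·6 + 6·21 + 25·6 = 0 + 126 + 150 = 276
Σ Rᵢ = 0 + 2 + 3 = 5
N̂ = 276 / 5 ≈ 55.2 → 55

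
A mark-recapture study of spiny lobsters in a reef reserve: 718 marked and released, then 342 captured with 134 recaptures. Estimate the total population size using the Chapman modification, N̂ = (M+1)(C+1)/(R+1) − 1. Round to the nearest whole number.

N ≈ 1826

N̂ = (718+1)(342+1)/(134+1) − 1 = 719·343/135 − 1
= 246617/135 − 1 ≈ 1826.8 − 1 ≈ 1825.8 → 1826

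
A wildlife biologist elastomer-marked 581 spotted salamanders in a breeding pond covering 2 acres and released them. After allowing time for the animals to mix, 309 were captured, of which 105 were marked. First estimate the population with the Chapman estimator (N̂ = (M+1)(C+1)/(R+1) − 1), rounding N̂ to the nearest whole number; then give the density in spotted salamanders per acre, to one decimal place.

density ≈ 850.5 spotted salamanders per acre

N̂ = 582·310/106 − 1 = 180420/106 − 1 ≈ 1701.1 → 1701
Density = N̂ / area = 1701 / 2 ≈ 850.50 → 850.5 per acre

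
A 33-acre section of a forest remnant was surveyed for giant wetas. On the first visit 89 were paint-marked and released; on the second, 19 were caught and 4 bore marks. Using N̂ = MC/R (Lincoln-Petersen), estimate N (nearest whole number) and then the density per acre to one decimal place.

density ≈ 12.8 giant wetas per acre

N̂ = 89·19/4 = 1691/4 ≈ 422.8 → 423
Density = N̂ / area = 423 / 33 ≈ 12.82 → 12.8 per acre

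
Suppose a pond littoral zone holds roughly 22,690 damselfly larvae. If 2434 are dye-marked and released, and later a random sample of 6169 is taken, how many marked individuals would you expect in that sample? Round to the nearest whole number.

expected recaptures ≈ 662

The marked fraction of the population is 2434/22690, so in a sample of 6169 expect C·(M/N) marked.
E[R] = 2434 × 6169 / 22690 = 15015346 / 22690 ≈ 661.8 → 662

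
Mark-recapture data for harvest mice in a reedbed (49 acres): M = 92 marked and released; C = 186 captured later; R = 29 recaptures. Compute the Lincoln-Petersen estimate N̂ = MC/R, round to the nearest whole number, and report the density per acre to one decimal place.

density ≈ 12.0 harvest mice per acre

N̂ = 92·186/29 = 17112/29 ≈ 590.1 → 590
Density = N̂ / area = 590 / 49 ≈ 12.04 → 12.0 per acre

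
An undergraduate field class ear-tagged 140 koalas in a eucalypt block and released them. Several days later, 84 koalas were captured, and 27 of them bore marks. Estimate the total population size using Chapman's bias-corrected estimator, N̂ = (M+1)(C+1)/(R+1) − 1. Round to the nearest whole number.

N̂ = (140+1)(84+1)/(27+1) − 1 = 141·85/28 − 1
= 11985/28 − 1 ≈ 428.0 − 1 ≈ 427.0 → 427

N ≈ 427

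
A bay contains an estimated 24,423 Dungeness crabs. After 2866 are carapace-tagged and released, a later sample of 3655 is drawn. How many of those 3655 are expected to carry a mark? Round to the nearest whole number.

Expected recaptures E[R] = M·C / N.
E[R] = 2866 × 3655 / 24423 = 10475230 / 24423 ≈ 428.9 → 429

expected recaptures ≈ 429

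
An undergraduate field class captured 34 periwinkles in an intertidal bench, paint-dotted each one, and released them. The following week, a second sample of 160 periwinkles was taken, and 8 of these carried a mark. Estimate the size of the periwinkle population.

N = 680

N = (34 × 160) / 8 = 5440 / 8 = 680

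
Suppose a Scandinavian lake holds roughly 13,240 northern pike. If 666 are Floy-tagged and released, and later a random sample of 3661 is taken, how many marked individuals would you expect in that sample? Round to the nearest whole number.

The marked fraction of the population is 666/13240, so in a sample of 3661 expect C·(M/N) marked.
E[R] = 666 × 3661 / 13240 = 2438226 / 13240 ≈ 184.2 → 184

expected recaptures ≈ 184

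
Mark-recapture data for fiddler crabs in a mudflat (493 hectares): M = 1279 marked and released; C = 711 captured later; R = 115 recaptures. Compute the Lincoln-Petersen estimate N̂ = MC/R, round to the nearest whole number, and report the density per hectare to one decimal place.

N̂ = 1279·711/115 = 909369/115 ≈ 7907.6 → 7908
Density = N̂ / area = 7908 / 493 ≈ 16.04 → 16.0 per hectare

density ≈ 16.0 fiddler crabs per hectare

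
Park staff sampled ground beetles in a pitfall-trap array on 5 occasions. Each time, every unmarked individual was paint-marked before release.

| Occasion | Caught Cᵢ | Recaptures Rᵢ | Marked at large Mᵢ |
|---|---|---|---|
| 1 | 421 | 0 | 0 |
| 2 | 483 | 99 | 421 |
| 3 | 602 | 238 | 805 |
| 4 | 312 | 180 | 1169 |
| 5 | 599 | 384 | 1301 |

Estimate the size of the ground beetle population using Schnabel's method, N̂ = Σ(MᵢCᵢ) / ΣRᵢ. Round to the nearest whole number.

Σ MᵢCᵢ = 0·421 + 421·483 + 805·602 + 1169·312 + 1301·599 = 0 + 203343 + 484610 + 364728 + 779299 = 1831980
Σ Rᵢ = 0 + 99 + 238 + 180 + 384 = 901
N̂ = 1831980 / 901 ≈ 2033.3 → 2033

N ≈ 2033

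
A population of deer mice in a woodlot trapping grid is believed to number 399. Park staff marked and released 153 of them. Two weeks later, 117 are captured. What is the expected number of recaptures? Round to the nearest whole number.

expected recaptures ≈ 45

The marked fraction of the population is 153/399, so in a sample of 117 expect C·(M/N) marked.
E[R] = 153 × 117 / 399 = 17901 / 399 ≈ 44.9 → 45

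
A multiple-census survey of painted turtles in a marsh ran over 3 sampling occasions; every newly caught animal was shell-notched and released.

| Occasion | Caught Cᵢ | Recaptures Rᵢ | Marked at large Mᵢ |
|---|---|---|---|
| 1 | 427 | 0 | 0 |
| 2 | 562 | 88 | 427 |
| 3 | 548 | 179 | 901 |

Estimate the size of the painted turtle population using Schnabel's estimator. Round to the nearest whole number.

Σ MᵢCᵢ = 0·427 + 427·562 + 901·548 = 0 + 239974 + 493748 = 733722
Σ Rᵢ = 0 + 88 + 179 = 267
N̂ = 733722 / 267 ≈ 2748.0 → 2748

N ≈ 2748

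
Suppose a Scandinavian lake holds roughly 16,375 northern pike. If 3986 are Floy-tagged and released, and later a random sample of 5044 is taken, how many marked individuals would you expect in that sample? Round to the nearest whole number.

expected recaptures ≈ 1228

Expected recaptures E[R] = M·C / N.
E[R] = 3986 × 5044 / 16375 = 20105384 / 16375 ≈ 1227.8 → 1228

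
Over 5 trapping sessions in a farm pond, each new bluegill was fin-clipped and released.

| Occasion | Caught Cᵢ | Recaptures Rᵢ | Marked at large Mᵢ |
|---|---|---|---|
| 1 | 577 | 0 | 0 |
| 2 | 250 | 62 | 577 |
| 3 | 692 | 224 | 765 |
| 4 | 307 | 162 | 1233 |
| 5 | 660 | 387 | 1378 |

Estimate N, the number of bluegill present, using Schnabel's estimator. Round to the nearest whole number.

N ≈ 2349

Σ MᵢCᵢ = 0·577 + 577·250 + 765·692 + 1233·307 + 1378·660 = 0 + 144250 + 529380 + 378531 + 909480 = 1961641
Σ Rᵢ = 0 + 62 + 224 + 162 + 387 = 835
N̂ = 1961641 / 835 ≈ 2349.3 → 2349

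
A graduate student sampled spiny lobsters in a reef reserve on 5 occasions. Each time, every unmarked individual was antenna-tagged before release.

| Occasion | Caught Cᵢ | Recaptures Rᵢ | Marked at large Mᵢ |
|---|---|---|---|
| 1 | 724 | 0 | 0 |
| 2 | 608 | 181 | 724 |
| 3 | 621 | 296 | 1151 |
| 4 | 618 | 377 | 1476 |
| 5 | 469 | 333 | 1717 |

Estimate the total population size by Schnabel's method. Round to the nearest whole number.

N ≈ 2420

Σ MᵢCᵢ = 0·724 + 724·608 + 1151·621 + 1476·618 + 1717·469 = 0 + 440192 + 714771 + 912168 + 805273 = 2872404
Σ Rᵢ = 0 + 181 + 296 + 377 + 333 = 1187
N̂ = 2872404 / 1187 ≈ 2419.9 → 2420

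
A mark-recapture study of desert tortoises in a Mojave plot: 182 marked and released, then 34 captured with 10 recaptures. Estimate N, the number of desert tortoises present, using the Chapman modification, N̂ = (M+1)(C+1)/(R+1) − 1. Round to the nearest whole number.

N ≈ 581

N̂ = (182+1)(34+1)/(10+1) − 1 = 183·35/11 − 1
= 6405/11 − 1 ≈ 582.3 − 1 ≈ 581.3 → 581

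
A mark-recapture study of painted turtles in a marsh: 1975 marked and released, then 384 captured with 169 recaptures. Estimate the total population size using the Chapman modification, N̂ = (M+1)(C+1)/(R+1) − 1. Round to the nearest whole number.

N ≈ 4474

N̂ = (1975+1)(384+1)/(169+1) − 1 = 1976·385/170 − 1
= 760760/170 − 1 ≈ 4475.1 − 1 ≈ 4474.1 → 4474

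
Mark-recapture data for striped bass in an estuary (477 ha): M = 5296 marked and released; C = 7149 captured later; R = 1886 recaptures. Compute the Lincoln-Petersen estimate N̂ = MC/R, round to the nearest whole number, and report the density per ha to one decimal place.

density ≈ 42.1 striped bass per ha

N̂ = 5296·7149/1886 = 37861104/1886 ≈ 20074.8 → 20075
Density = N̂ / area = 20075 / 477 ≈ 42.09 → 42.1 per ha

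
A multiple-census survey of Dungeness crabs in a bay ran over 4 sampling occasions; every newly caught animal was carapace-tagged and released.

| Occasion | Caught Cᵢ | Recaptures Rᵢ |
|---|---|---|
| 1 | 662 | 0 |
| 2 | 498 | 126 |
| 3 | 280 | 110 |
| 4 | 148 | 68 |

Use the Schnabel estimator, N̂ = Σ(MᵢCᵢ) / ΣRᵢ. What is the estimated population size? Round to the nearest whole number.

N ≈ 2623

Marked at large before each occasion: Mᵢ = Σⱼ<ᵢ (Cⱼ − Rⱼ) → M1=0, M2=662, M3=1034, M4=1204
Σ MᵢCᵢ = 0·662 + 662·498 + 1034·280 + 1204·148 = 0 + 329676 + 289520 + 178192 = 797388
Σ Rᵢ = 0 + 126 + 110 + 68 = 304
N̂ = 797388 / 304 ≈ 2623.0 → 2623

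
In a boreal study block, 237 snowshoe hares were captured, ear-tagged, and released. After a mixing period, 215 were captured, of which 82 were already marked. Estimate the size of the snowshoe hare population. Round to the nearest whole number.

N ≈ 621

N = (237 × 215) / 82 = 50955 / 82 ≈ 621.4 → 621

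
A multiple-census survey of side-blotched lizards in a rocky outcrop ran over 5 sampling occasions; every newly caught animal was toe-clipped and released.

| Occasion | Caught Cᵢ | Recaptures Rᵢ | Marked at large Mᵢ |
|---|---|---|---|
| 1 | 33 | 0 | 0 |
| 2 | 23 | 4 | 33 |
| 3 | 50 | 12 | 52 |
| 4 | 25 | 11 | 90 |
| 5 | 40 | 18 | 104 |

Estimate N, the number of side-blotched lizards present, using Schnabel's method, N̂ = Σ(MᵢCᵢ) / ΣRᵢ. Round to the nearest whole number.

N ≈ 217

Σ MᵢCᵢ = 0·33 + 33·23 + 52·50 + 90·25 + 104·40 = 0 + 759 + 2600 + 2250 + 4160 = 9769
Σ Rᵢ = 0 + 4 + 12 + 11 + 18 = 45
N̂ = 9769 / 45 ≈ 217.1 → 217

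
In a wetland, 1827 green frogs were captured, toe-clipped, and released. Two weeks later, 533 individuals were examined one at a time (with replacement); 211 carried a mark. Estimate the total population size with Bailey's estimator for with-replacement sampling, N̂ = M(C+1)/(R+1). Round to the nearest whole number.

N ≈ 4602

N̂ = 1827·(533+1)/(211+1) = 1827·534/212 = 975618/212 ≈ 4602.0 → 4602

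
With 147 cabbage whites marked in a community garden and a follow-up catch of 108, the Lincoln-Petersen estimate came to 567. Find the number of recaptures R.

R = 28

From N = M·C/R: R = M·C / N = 147·108 / 567 = 15876 / 567 = 28.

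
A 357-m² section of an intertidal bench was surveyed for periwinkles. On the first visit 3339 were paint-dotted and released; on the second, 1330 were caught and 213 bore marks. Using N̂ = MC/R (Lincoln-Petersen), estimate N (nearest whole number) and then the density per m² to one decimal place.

density ≈ 58.4 periwinkles per m²

N̂ = 3339·1330/213 = 4440870/213 ≈ 20849.2 → 20849
Density = N̂ / area = 20849 / 357 ≈ 58.40 → 58.4 per m²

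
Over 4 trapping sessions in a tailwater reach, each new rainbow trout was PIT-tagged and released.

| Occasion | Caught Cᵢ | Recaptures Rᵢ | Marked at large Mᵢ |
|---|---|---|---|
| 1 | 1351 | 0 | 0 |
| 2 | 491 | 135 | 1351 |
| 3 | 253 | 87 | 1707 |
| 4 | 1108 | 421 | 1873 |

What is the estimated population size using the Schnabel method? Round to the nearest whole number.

N ≈ 4931

Σ MᵢCᵢ = 0·1351 + 1351·491 + 1707·253 + 1873·1108 = 0 + 663341 + 431871 + 2075284 = 3170496
Σ Rᵢ = 0 + 135 + 87 + 421 = 643
N̂ = 3170496 / 643 ≈ 4930.8 → 4931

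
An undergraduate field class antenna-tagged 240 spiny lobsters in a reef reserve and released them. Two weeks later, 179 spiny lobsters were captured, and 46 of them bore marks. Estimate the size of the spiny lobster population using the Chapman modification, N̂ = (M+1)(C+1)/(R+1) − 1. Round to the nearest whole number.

N ≈ 922

N̂ = (240+1)(179+1)/(46+1) − 1 = 241·180/47 − 1
= 43380/47 − 1 ≈ 923.0 − 1 ≈ 922.0 → 922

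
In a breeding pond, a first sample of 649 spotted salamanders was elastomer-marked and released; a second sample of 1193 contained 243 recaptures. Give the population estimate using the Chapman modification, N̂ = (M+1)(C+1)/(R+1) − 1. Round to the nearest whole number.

N ≈ 3180

N̂ = (649+1)(1193+1)/(243+1) − 1 = 650·1194/244 − 1
= 776100/244 − 1 ≈ 3180.7 − 1 ≈ 3179.7 → 3180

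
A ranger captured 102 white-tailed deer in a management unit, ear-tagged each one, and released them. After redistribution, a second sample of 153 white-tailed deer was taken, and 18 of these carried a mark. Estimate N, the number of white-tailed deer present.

N = 867

If marked individuals mix randomly, R/C ≈ M/N, giving N ≈ M·C/R.
N = (102 × 153) / 18 = 15606 / 18 = 867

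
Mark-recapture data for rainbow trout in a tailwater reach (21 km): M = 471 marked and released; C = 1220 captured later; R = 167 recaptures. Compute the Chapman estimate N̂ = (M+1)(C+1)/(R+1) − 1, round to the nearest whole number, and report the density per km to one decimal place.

density ≈ 163.3 rainbow trout per km

N̂ = 472·1221/168 − 1 = 576312/168 − 1 ≈ 3429.4 → 3429
Density = N̂ / area = 3429 / 21 ≈ 163.29 → 163.3 per km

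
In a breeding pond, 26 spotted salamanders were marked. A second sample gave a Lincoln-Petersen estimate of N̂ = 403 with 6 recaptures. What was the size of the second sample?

From N = M·C/R: C = N·R / M = 403·6 / 26 = 2418 / 26 = 93.

C = 93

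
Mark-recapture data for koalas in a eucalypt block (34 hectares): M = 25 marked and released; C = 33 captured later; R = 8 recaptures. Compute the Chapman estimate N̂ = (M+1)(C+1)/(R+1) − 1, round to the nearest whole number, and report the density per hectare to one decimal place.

density ≈ 2.9 koalas per hectare

N̂ = 26·34/9 − 1 = 884/9 − 1 ≈ 97.2 → 97
Density = N̂ / area = 97 / 34 ≈ 2.85 → 2.9 per hectare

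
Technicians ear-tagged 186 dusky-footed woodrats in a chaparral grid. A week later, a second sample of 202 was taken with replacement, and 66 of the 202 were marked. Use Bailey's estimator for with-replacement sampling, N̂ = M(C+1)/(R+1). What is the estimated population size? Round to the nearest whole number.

N̂ = 186·(202+1)/(66+1) = 186·203/67 = 37758/67 ≈ 563.6 → 564

N ≈ 564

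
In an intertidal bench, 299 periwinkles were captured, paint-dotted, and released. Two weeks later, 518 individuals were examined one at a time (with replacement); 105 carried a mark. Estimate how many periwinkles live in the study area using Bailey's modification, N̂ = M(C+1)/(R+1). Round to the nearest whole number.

N̂ = 299·(518+1)/(105+1) = 299·519/106 = 155181/106 ≈ 1464.0 → 1464

N ≈ 1464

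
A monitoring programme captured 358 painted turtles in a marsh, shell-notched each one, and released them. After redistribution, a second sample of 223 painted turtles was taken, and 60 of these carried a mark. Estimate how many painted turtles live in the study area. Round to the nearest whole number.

The marked fraction in the recapture sample should equal the marked fraction in the population: 60/223 = 358/N.
N = (358 × 223) / 60 = 79834 / 60 ≈ 1330.6 → 1331

N ≈ 1331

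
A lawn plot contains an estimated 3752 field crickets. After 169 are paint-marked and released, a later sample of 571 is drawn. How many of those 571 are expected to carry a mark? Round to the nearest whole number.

expected recaptures ≈ 26

Expected recaptures E[R] = M·C / N.
E[R] = 169 × 571 / 3752 = 96499 / 3752 ≈ 25.7 → 26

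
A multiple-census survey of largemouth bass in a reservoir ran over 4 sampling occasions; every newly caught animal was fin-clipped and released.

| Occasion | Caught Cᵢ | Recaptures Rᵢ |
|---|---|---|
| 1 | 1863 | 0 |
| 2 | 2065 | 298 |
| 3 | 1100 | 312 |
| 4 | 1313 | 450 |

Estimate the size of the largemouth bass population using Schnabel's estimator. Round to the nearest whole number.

N ≈ 12,869

Marked at large before each occasion: Mᵢ = Σⱼ<ᵢ (Cⱼ − Rⱼ) → M1=0, M2=1863, M3=3630, M4=4418
Σ MᵢCᵢ = 0·1863 + 1863·2065 + 3630·1100 + 4418·1313 = 0 + 3847095 + 3993000 + 5800834 = 13640929
Σ Rᵢ = 0 + 298 + 312 + 450 = 1060
N̂ = 13640929 / 1060 ≈ 12868.8 → 12869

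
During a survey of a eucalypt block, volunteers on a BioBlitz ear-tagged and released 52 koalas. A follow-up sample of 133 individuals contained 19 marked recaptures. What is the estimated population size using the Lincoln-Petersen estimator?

The marked fraction in the recapture sample should equal the marked fraction in the population: 19/133 = 52/N.
N = (52 × 133) / 19 = 6916 / 19 = 364

N = 364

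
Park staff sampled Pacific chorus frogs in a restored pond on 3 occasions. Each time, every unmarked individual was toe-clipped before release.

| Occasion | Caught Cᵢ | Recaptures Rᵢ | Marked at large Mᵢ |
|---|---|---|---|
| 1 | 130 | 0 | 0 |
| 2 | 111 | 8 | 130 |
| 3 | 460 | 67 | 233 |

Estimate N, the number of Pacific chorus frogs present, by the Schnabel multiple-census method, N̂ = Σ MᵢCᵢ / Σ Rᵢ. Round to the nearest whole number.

N ≈ 1621

Σ MᵢCᵢ = 0·130 + 130·111 + 233·460 = 0 + 14430 + 107180 = 121610
Σ Rᵢ = 0 + 8 + 67 = 75
N̂ = 121610 / 75 ≈ 1621.47 → 1621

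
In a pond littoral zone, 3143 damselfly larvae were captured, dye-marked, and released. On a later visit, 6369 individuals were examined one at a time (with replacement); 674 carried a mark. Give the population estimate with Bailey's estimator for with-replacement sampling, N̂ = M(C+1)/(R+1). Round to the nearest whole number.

N̂ = 3143·(6369+1)/(674+1) = 3143·6370/675 = 20020910/675 ≈ 29660.6 → 29661

N ≈ 29,661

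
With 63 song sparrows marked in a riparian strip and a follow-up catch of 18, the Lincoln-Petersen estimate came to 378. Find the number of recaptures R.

From N = M·C/R: R = M·C / N = 63·18 / 378 = 1134 / 378 = 3.

R = 3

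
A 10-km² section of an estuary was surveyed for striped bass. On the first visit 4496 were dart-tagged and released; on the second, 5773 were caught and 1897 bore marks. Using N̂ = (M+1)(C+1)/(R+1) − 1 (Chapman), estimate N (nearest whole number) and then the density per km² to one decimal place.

N̂ = 4497·5774/1898 − 1 = 25965678/1898 − 1 ≈ 13679.5 → 13680
Density = N̂ / area = 13680 / 10 = 1368.0 per km²

density ≈ 1368.0 striped bass per km²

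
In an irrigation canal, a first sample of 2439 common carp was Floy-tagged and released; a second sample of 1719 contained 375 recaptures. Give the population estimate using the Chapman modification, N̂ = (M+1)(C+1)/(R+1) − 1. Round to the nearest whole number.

N̂ = (2439+1)(1719+1)/(375+1) − 1 = 2440·1720/376 − 1
= 4196800/376 − 1 ≈ 11161.7 − 1 ≈ 11160.7 → 11161

N ≈ 11,161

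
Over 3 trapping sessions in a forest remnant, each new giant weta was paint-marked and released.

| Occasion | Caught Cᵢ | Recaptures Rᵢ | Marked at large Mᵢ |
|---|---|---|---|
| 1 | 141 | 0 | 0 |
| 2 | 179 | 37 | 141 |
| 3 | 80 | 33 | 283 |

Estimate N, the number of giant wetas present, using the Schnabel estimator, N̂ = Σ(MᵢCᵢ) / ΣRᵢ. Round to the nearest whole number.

N ≈ 684

Σ MᵢCᵢ = 0·141 + 141·179 + 283·80 = 0 + 25239 + 22640 = 47879
Σ Rᵢ = 0 + 37 + 33 = 70
N̂ = 47879 / 70 ≈ 684.0 → 684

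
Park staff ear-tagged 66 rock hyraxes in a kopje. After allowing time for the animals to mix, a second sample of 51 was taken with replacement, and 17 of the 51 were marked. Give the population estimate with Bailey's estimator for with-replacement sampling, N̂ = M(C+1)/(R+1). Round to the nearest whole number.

N ≈ 191

N̂ = 66·(51+1)/(17+1) = 66·52/18 = 3432/18 ≈ 190.7 → 191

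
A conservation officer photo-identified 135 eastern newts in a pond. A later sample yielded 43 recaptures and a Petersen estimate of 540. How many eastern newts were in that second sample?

From N = M·C/R: C = N·R / M = 540·43 / 135 = 23220 / 135 = 172.

C = 172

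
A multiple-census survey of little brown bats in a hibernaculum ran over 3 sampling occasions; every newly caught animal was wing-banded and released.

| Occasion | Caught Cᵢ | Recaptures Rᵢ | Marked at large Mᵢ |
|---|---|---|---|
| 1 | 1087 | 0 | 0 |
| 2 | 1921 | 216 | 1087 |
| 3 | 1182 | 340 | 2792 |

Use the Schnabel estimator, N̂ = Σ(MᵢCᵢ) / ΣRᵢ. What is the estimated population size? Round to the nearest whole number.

Σ MᵢCᵢ = 0·1087 + 1087·1921 + 2792·1182 = 0 + 2088127 + 3300144 = 5388271
Σ Rᵢ = 0 + 216 + 340 = 556
N̂ = 5388271 / 556 ≈ 9691.1 → 9691

N ≈ 9691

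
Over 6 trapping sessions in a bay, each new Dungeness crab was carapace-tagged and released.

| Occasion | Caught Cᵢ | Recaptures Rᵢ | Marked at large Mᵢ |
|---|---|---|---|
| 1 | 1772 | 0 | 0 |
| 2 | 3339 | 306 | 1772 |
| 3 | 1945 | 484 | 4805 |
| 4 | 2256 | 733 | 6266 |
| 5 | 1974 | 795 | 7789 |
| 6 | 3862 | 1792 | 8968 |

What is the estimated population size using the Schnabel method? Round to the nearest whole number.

Σ MᵢCᵢ = 0·1772 + 1772·3339 + 4805·1945 + 6266·2256 + 7789·1974 + 8968·3862 = 0 + 5916708 + 9345725 + 14136096 + 15375486 + 34634416 = 79408431
Σ Rᵢ = 0 + 306 + 484 + 733 + 795 + 1792 = 4110
N̂ = 79408431 / 4110 ≈ 19320.8 → 19321

N ≈ 19,321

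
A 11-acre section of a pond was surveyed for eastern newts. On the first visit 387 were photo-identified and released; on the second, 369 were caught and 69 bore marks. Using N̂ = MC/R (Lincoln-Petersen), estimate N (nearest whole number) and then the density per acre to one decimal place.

N̂ = 387·369/69 = 142803/69 ≈ 2069.6 → 2070
Density = N̂ / area = 2070 / 11 ≈ 188.18 → 188.2 per acre

density ≈ 188.2 eastern newts per acre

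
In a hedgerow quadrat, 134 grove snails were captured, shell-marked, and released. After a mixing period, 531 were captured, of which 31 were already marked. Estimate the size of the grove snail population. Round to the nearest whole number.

If marked individuals mix randomly, R/C ≈ M/N, giving N ≈ M·C/R.
N = (134 × 531) / 31 = 71154 / 31 ≈ 2295.3 → 2295

N ≈ 2295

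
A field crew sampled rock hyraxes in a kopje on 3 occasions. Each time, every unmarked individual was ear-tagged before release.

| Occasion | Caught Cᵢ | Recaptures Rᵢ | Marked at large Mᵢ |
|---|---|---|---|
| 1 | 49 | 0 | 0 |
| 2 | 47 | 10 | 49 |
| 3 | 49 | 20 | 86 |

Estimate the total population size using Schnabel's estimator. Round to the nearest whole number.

N ≈ 217

Σ MᵢCᵢ = 0·49 + 49·47 + 86·49 = 0 + 2303 + 4214 = 6517
Σ Rᵢ = 0 + 10 + 20 = 30
N̂ = 6517 / 30 ≈ 217.2 → 217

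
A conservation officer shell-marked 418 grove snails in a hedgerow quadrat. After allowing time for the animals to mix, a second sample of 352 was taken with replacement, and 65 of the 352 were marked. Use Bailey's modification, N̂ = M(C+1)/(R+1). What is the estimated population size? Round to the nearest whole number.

N̂ = 418·(352+1)/(65+1) = 418·353/66 = 147554/66 ≈ 2235.7 → 2236

N ≈ 2236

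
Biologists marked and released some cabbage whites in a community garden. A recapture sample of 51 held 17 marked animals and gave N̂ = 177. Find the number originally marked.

From N = M·C/R: M = N·R / C = 177·17 / 51 = 3009 / 51 = 59.

M = 59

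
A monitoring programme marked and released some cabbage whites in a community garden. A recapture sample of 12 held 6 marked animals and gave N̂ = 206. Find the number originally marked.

M = 103

From N = M·C/R: M = N·R / C = 206·6 / 12 = 1236 / 12 = 103.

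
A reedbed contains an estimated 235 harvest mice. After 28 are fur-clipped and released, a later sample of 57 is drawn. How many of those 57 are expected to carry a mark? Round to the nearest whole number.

expected recaptures ≈ 7

The marked fraction of the population is 28/235, so in a sample of 57 expect C·(M/N) marked.
E[R] = 28 × 57 / 235 = 1596 / 235 ≈ 6.8 → 7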